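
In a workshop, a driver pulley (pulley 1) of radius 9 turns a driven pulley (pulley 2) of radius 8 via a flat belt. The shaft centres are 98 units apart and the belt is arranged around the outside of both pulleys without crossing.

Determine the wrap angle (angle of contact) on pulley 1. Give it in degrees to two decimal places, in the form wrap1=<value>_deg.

open belt: β = asin((r2−r1)/C) = asin(-1/98) = -0.5847°
wrap1 = π − 2β = 181.1693°
wrap2 = π + 2β = 178.8307°

wrap1=181.17_deg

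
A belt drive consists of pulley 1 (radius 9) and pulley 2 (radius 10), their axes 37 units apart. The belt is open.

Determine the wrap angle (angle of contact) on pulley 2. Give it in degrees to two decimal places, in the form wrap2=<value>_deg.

open belt: β = asin((r2−r1)/C) = asin(1/37) = 1.5487°
wrap1 = π − 2β = 176.9026°
wrap2 = π + 2β = 183.0974°

wrap2=183.10_deg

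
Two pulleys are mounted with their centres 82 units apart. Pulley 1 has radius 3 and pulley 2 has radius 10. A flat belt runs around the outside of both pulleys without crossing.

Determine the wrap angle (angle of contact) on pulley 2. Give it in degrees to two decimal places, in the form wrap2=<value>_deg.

open belt: β = asin((r2−r1)/C) = asin(7/82) = 4.8971°
wrap1 = π − 2β = 170.2059°
wrap2 = π + 2β = 189.7941°

wrap2=189.79_deg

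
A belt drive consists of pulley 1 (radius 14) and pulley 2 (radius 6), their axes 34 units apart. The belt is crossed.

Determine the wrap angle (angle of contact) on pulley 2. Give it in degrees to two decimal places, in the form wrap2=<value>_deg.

crossed belt: β = asin((r1+r2)/C) = asin(20/34) = 36.0319°
wrap1 = wrap2 = π + 2β = 252.0638°

wrap2=252.06_deg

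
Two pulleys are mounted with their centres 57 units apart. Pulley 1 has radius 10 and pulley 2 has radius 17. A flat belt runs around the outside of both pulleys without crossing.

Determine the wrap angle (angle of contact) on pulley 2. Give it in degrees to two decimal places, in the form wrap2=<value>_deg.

open belt: β = asin((r2−r1)/C) = asin(7/57) = 7.0541°
wrap1 = π − 2β = 165.8917°
wrap2 = π + 2β = 194.1083°

wrap2=194.11_deg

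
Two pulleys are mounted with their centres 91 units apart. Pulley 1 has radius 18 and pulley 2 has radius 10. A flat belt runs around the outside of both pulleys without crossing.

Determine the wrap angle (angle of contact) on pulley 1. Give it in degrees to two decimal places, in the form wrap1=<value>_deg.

wrap1=190.09_deg

open belt: β = asin((r2−r1)/C) = asin(-8/91) = -5.0435°
wrap1 = π − 2β = 190.0870°
wrap2 = π + 2β = 169.9130°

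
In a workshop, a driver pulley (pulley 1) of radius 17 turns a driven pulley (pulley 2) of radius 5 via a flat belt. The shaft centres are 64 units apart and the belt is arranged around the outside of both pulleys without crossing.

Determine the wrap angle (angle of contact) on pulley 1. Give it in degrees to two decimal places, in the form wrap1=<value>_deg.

open belt: β = asin((r2−r1)/C) = asin(-12/64) = -10.8069°
wrap1 = π − 2β = 201.6138°
wrap2 = π + 2β = 158.3862°

wrap1=201.61_deg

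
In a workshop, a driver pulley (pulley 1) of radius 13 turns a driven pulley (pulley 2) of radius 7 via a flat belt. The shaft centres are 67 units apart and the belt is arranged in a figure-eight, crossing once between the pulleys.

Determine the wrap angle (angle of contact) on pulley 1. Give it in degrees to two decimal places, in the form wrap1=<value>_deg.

crossed belt: β = asin((r1+r2)/C) = asin(20/67) = 17.3680°
wrap1 = wrap2 = π + 2β = 214.7360°

wrap1=214.74_deg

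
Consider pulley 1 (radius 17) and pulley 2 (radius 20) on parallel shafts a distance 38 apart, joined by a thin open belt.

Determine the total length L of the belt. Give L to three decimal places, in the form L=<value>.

open belt: β = asin((r2−r1)/C) = asin(3/38) = 4.5281°
wrap1 = π − 2β = 170.9439°
wrap2 = π + 2β = 189.0561°
tangent length = C·cosβ = 37.8814
L = r1·wrap1 + r2·wrap2 + 2·C·cosβ = 17·2.9835 + 20·3.2997 + 2·37.8814 = 192.4759

L=192.476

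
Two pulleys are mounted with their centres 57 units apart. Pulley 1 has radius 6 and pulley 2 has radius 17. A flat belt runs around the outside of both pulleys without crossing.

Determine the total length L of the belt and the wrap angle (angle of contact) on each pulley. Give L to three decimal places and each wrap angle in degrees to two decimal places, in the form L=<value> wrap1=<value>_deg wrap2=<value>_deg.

open belt: β = asin((r2−r1)/C) = asin(11/57) = 11.1269°
wrap1 = π − 2β = 157.7462°
wrap2 = π + 2β = 202.2538°
tangent length = C·cosβ = 55.9285
L = r1·wrap1 + r2·wrap2 + 2·C·cosβ = 6·2.7532 + 17·3.5300 + 2·55.9285 = 188.3861

L=188.386 wrap1=157.75_deg wrap2=202.25_deg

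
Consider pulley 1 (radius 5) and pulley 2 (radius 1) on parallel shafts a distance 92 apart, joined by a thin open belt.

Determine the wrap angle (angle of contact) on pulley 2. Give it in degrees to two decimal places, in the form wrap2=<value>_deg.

wrap2=175.02_deg

open belt: β = asin((r2−r1)/C) = asin(-4/92) = -2.4919°
wrap1 = π − 2β = 184.9838°
wrap2 = π + 2β = 175.0162°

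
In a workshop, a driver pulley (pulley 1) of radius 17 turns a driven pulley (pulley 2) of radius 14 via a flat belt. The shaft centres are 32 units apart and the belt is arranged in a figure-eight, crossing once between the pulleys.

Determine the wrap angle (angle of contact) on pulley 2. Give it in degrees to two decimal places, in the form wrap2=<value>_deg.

wrap2=331.28_deg

crossed belt: β = asin((r1+r2)/C) = asin(31/32) = 75.6385°
wrap1 = wrap2 = π + 2β = 331.2770°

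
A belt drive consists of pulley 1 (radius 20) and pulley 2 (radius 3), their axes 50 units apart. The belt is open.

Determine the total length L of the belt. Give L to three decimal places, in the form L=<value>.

L=178.094

open belt: β = asin((r2−r1)/C) = asin(-17/50) = -19.8769°
wrap1 = π − 2β = 219.7537°
wrap2 = π + 2β = 140.2463°
tangent length = C·cosβ = 47.0213
L = r1·wrap1 + r2·wrap2 + 2·C·cosβ = 20·3.8354 + 3·2.4478 + 2·47.0213 = 178.0943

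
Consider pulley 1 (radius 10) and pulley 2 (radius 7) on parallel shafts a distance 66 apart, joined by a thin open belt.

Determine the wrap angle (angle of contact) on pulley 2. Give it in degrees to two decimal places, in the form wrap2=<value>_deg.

open belt: β = asin((r2−r1)/C) = asin(-3/66) = -2.6053°
wrap1 = π − 2β = 185.2105°
wrap2 = π + 2β = 174.7895°

wrap2=174.79_deg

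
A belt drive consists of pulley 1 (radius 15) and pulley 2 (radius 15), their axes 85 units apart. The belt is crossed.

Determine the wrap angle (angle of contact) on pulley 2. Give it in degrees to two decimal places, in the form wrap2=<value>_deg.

crossed belt: β = asin((r1+r2)/C) = asin(30/85) = 20.6673°
wrap1 = wrap2 = π + 2β = 221.3346°

wrap2=221.33_deg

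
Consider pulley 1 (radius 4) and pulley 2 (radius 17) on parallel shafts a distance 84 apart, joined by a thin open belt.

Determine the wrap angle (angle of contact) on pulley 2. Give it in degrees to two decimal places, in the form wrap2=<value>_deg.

open belt: β = asin((r2−r1)/C) = asin(13/84) = 8.9030°
wrap1 = π − 2β = 162.1940°
wrap2 = π + 2β = 197.8060°

wrap2=197.81_deg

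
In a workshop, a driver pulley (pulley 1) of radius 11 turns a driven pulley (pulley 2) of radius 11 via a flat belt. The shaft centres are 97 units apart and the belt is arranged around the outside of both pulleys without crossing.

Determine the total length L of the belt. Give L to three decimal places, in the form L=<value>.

open belt: β = asin((r2−r1)/C) = asin(0/97) = 0.0000°
wrap1 = π − 2β = 180.0000°
wrap2 = π + 2β = 180.0000°
tangent length = C·cosβ = 97.0000
L = r1·wrap1 + r2·wrap2 + 2·C·cosβ = 11·3.1416 + 11·3.1416 + 2·97.0000 = 263.1150

L=263.115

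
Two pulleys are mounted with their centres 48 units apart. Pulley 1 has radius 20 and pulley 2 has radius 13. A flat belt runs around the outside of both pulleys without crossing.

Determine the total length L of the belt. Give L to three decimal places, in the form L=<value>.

open belt: β = asin((r2−r1)/C) = asin(-7/48) = -8.3855°
wrap1 = π − 2β = 196.7711°
wrap2 = π + 2β = 163.2289°
tangent length = C·cosβ = 47.4868
L = r1·wrap1 + r2·wrap2 + 2·C·cosβ = 20·3.4343 + 13·2.8489 + 2·47.4868 = 200.6952

L=200.695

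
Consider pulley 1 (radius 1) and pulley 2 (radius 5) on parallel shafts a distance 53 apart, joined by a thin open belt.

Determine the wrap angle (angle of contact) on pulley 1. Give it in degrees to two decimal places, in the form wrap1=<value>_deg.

open belt: β = asin((r2−r1)/C) = asin(4/53) = 4.3283°
wrap1 = π − 2β = 171.3433°
wrap2 = π + 2β = 188.6567°

wrap1=171.34_deg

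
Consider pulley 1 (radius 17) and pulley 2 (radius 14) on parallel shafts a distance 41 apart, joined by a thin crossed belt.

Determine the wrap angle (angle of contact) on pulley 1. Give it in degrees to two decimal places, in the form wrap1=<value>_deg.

crossed belt: β = asin((r1+r2)/C) = asin(31/41) = 49.1214°
wrap1 = wrap2 = π + 2β = 278.2427°

wrap1=278.24_deg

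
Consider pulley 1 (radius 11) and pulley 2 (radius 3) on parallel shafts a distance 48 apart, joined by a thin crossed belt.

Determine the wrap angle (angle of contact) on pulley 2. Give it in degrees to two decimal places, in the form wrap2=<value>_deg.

wrap2=213.92_deg

crossed belt: β = asin((r1+r2)/C) = asin(14/48) = 16.9578°
wrap1 = wrap2 = π + 2β = 213.9155°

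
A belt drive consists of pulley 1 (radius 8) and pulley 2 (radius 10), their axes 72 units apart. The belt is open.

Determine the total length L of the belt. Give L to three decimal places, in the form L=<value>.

L=200.604

open belt: β = asin((r2−r1)/C) = asin(2/72) = 1.5918°
wrap1 = π − 2β = 176.8165°
wrap2 = π + 2β = 183.1835°
tangent length = C·cosβ = 71.9722
L = r1·wrap1 + r2·wrap2 + 2·C·cosβ = 8·3.0860 + 10·3.1972 + 2·71.9722 = 200.6042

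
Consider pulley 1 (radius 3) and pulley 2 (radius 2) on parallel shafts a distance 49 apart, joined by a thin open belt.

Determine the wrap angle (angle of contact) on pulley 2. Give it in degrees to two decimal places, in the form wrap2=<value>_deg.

wrap2=177.66_deg

open belt: β = asin((r2−r1)/C) = asin(-1/49) = -1.1694°
wrap1 = π − 2β = 182.3388°
wrap2 = π + 2β = 177.6612°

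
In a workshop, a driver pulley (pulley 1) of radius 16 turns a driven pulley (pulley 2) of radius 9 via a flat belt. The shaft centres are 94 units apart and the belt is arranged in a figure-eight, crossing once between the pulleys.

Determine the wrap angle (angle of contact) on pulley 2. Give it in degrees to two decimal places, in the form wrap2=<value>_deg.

crossed belt: β = asin((r1+r2)/C) = asin(25/94) = 15.4239°
wrap1 = wrap2 = π + 2β = 210.8477°

wrap2=210.85_deg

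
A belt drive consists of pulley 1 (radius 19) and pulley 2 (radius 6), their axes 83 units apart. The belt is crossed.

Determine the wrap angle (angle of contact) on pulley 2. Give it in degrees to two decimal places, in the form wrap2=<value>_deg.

crossed belt: β = asin((r1+r2)/C) = asin(25/83) = 17.5300°
wrap1 = wrap2 = π + 2β = 215.0600°

wrap2=215.06_deg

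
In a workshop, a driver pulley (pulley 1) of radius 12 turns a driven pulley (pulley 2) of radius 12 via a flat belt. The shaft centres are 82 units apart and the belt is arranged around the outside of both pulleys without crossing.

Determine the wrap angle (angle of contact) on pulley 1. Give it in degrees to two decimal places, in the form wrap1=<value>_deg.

wrap1=180.00_deg

open belt: β = asin((r2−r1)/C) = asin(0/82) = 0.0000°
wrap1 = π − 2β = 180.0000°
wrap2 = π + 2β = 180.0000°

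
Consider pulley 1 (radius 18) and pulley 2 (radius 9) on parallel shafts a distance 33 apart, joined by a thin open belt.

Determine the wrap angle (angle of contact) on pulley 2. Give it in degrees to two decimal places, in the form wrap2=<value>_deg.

wrap2=148.35_deg

open belt: β = asin((r2−r1)/C) = asin(-9/33) = -15.8266°
wrap1 = π − 2β = 211.6532°
wrap2 = π + 2β = 148.3468°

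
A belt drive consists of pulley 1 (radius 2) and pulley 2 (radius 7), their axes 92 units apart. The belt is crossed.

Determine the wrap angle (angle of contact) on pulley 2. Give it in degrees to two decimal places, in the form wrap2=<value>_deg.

crossed belt: β = asin((r1+r2)/C) = asin(9/92) = 5.6140°
wrap1 = wrap2 = π + 2β = 191.2280°

wrap2=191.23_deg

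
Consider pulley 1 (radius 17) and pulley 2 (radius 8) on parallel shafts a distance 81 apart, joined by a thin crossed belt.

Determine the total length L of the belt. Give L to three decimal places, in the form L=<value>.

crossed belt: β = asin((r1+r2)/C) = asin(25/81) = 17.9774°
wrap1 = wrap2 = π + 2β = 215.9548°
tangent length = C·cosβ = 77.0454
L = (r1+r2)·wrap + 2·C·cosβ = 25·3.7691 + 2·77.0454 = 248.3189

L=248.319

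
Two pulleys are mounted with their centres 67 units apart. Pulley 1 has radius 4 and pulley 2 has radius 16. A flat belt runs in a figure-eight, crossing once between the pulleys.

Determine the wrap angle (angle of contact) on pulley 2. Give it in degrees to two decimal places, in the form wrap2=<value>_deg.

crossed belt: β = asin((r1+r2)/C) = asin(20/67) = 17.3680°
wrap1 = wrap2 = π + 2β = 214.7360°

wrap2=214.74_deg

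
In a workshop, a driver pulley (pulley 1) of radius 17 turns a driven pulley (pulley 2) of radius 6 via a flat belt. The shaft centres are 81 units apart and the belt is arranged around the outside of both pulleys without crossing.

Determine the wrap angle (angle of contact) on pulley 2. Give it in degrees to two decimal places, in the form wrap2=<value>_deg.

open belt: β = asin((r2−r1)/C) = asin(-11/81) = -7.8050°
wrap1 = π − 2β = 195.6101°
wrap2 = π + 2β = 164.3899°

wrap2=164.39_deg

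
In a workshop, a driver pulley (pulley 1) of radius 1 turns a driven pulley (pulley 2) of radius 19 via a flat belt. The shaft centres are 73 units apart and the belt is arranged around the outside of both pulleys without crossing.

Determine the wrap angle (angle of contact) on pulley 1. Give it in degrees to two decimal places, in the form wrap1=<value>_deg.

wrap1=151.45_deg

open belt: β = asin((r2−r1)/C) = asin(18/73) = 14.2750°
wrap1 = π − 2β = 151.4501°
wrap2 = π + 2β = 208.5499°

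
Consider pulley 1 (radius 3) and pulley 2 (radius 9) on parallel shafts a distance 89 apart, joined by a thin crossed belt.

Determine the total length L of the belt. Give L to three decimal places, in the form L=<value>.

crossed belt: β = asin((r1+r2)/C) = asin(12/89) = 7.7489°
wrap1 = wrap2 = π + 2β = 195.4977°
tangent length = C·cosβ = 88.1873
L = (r1+r2)·wrap + 2·C·cosβ = 12·3.4121 + 2·88.1873 = 217.3196

L=217.320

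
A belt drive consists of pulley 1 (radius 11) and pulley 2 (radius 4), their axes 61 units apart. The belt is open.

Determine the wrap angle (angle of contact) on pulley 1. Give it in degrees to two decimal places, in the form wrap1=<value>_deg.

wrap1=193.18_deg

open belt: β = asin((r2−r1)/C) = asin(-7/61) = -6.5894°
wrap1 = π − 2β = 193.1789°
wrap2 = π + 2β = 166.8211°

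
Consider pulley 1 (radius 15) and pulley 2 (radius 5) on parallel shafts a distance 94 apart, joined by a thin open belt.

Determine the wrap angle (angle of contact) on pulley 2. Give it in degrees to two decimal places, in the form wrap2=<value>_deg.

open belt: β = asin((r2−r1)/C) = asin(-10/94) = -6.1069°
wrap1 = π − 2β = 192.2137°
wrap2 = π + 2β = 167.7863°

wrap2=167.79_deg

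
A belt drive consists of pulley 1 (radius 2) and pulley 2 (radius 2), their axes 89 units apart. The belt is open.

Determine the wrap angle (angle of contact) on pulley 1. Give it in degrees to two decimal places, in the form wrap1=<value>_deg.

wrap1=180.00_deg

open belt: β = asin((r2−r1)/C) = asin(0/89) = 0.0000°
wrap1 = π − 2β = 180.0000°
wrap2 = π + 2β = 180.0000°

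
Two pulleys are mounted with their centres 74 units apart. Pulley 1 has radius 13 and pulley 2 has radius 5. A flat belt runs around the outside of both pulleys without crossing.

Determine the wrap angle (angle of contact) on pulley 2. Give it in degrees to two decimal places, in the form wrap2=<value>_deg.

open belt: β = asin((r2−r1)/C) = asin(-8/74) = -6.2063°
wrap1 = π − 2β = 192.4125°
wrap2 = π + 2β = 167.5875°

wrap2=167.59_deg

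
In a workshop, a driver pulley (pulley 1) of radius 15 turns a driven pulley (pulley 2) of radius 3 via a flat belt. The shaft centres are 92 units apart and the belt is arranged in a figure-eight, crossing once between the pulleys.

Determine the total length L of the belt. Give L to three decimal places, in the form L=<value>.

crossed belt: β = asin((r1+r2)/C) = asin(18/92) = 11.2828°
wrap1 = wrap2 = π + 2β = 202.5656°
tangent length = C·cosβ = 90.2219
L = (r1+r2)·wrap + 2·C·cosβ = 18·3.5354 + 2·90.2219 = 244.0818

L=244.082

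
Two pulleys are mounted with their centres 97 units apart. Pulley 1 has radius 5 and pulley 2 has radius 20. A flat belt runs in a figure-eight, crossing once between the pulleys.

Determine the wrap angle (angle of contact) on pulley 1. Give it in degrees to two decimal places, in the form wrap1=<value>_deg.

wrap1=209.87_deg

crossed belt: β = asin((r1+r2)/C) = asin(25/97) = 14.9355°
wrap1 = wrap2 = π + 2β = 209.8711°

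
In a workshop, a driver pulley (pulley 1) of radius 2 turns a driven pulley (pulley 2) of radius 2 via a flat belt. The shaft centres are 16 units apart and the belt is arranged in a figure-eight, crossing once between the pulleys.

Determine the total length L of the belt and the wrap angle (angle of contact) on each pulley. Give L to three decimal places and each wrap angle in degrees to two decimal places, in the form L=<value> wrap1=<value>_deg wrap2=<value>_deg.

L=45.572 wrap1=208.96_deg wrap2=208.96_deg

crossed belt: β = asin((r1+r2)/C) = asin(4/16) = 14.4775°
wrap1 = wrap2 = π + 2β = 208.9550°
tangent length = C·cosβ = 15.4919
L = (r1+r2)·wrap + 2·C·cosβ = 4·3.6470 + 2·15.4919 = 45.5717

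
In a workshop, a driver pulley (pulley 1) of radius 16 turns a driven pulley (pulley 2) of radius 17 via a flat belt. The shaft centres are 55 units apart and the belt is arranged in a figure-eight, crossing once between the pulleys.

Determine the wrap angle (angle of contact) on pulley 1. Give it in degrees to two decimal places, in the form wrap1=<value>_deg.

wrap1=253.74_deg

crossed belt: β = asin((r1+r2)/C) = asin(33/55) = 36.8699°
wrap1 = wrap2 = π + 2β = 253.7398°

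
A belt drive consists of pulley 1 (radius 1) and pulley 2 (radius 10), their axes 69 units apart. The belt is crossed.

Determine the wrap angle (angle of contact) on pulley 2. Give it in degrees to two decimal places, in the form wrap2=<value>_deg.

crossed belt: β = asin((r1+r2)/C) = asin(11/69) = 9.1732°
wrap1 = wrap2 = π + 2β = 198.3465°

wrap2=198.35_deg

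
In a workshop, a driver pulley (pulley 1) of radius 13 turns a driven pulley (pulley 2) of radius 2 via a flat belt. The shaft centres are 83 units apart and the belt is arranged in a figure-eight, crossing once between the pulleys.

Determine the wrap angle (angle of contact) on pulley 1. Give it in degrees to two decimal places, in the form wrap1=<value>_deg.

wrap1=200.82_deg

crossed belt: β = asin((r1+r2)/C) = asin(15/83) = 10.4119°
wrap1 = wrap2 = π + 2β = 200.8237°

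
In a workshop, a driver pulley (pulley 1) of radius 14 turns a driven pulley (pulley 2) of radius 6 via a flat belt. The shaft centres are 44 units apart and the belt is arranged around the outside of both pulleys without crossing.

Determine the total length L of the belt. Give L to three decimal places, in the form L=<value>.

L=152.290

open belt: β = asin((r2−r1)/C) = asin(-8/44) = -10.4757°
wrap1 = π − 2β = 200.9514°
wrap2 = π + 2β = 159.0486°
tangent length = C·cosβ = 43.2666
L = r1·wrap1 + r2·wrap2 + 2·C·cosβ = 14·3.5073 + 6·2.7759 + 2·43.2666 = 152.2904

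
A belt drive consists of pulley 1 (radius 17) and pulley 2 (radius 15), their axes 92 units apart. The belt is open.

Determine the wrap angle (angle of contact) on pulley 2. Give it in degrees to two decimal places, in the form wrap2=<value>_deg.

wrap2=177.51_deg

open belt: β = asin((r2−r1)/C) = asin(-2/92) = -1.2457°
wrap1 = π − 2β = 182.4913°
wrap2 = π + 2β = 177.5087°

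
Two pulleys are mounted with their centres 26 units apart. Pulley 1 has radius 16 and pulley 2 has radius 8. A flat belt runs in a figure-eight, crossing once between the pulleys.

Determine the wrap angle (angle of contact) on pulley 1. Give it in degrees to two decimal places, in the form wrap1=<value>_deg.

wrap1=314.76_deg

crossed belt: β = asin((r1+r2)/C) = asin(24/26) = 67.3801°
wrap1 = wrap2 = π + 2β = 314.7603°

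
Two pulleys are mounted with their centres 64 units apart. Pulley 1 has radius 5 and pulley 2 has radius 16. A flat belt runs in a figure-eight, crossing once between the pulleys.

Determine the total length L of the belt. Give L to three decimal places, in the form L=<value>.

crossed belt: β = asin((r1+r2)/C) = asin(21/64) = 19.1550°
wrap1 = wrap2 = π + 2β = 218.3100°
tangent length = C·cosβ = 60.4566
L = (r1+r2)·wrap + 2·C·cosβ = 21·3.8102 + 2·60.4566 = 200.9280

L=200.928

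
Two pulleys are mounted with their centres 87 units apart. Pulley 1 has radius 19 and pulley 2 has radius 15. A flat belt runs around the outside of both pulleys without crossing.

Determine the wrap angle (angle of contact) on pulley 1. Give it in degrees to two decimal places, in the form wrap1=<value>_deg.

wrap1=185.27_deg

open belt: β = asin((r2−r1)/C) = asin(-4/87) = -2.6352°
wrap1 = π − 2β = 185.2704°
wrap2 = π + 2β = 174.7296°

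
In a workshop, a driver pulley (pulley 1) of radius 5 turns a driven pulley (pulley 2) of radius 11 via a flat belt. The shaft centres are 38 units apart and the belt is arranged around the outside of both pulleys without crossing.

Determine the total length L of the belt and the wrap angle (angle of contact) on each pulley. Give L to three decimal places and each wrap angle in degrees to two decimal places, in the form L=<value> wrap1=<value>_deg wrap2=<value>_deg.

L=127.215 wrap1=161.83_deg wrap2=198.17_deg

open belt: β = asin((r2−r1)/C) = asin(6/38) = 9.0847°
wrap1 = π − 2β = 161.8306°
wrap2 = π + 2β = 198.1694°
tangent length = C·cosβ = 37.5233
L = r1·wrap1 + r2·wrap2 + 2·C·cosβ = 5·2.8245 + 11·3.4587 + 2·37.5233 = 127.2148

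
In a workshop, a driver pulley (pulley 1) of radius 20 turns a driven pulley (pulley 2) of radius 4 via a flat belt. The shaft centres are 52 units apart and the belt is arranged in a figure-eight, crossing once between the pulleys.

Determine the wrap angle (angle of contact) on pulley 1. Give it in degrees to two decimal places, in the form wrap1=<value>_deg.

wrap1=234.97_deg

crossed belt: β = asin((r1+r2)/C) = asin(24/52) = 27.4864°
wrap1 = wrap2 = π + 2β = 234.9729°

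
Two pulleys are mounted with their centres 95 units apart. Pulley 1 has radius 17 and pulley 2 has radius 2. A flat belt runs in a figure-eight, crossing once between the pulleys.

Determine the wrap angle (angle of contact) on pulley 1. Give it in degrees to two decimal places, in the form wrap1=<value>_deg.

wrap1=203.07_deg

crossed belt: β = asin((r1+r2)/C) = asin(19/95) = 11.5370°
wrap1 = wrap2 = π + 2β = 203.0739°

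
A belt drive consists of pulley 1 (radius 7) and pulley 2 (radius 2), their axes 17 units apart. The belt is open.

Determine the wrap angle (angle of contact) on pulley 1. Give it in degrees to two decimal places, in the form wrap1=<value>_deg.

open belt: β = asin((r2−r1)/C) = asin(-5/17) = -17.1046°
wrap1 = π − 2β = 214.2093°
wrap2 = π + 2β = 145.7907°

wrap1=214.21_deg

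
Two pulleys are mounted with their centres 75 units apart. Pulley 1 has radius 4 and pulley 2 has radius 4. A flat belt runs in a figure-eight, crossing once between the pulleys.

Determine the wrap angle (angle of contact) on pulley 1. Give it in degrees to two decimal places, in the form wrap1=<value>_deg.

wrap1=192.25_deg

crossed belt: β = asin((r1+r2)/C) = asin(8/75) = 6.1232°
wrap1 = wrap2 = π + 2β = 192.2464°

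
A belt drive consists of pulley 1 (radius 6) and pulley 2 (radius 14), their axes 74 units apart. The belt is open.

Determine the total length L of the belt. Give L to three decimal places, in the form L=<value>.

open belt: β = asin((r2−r1)/C) = asin(8/74) = 6.2063°
wrap1 = π − 2β = 167.5875°
wrap2 = π + 2β = 192.4125°
tangent length = C·cosβ = 73.5663
L = r1·wrap1 + r2·wrap2 + 2·C·cosβ = 6·2.9250 + 14·3.3582 + 2·73.5663 = 211.6976

L=211.698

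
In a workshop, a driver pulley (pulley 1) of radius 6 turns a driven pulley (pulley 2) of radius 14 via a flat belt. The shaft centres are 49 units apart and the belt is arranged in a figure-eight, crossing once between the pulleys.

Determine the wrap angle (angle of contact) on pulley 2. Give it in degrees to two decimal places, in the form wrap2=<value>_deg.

crossed belt: β = asin((r1+r2)/C) = asin(20/49) = 24.0895°
wrap1 = wrap2 = π + 2β = 228.1790°

wrap2=228.18_deg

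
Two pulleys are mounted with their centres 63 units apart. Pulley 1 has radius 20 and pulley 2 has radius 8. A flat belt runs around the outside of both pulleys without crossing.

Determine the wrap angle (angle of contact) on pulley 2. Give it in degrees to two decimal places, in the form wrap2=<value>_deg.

open belt: β = asin((r2−r1)/C) = asin(-12/63) = -10.9806°
wrap1 = π − 2β = 201.9612°
wrap2 = π + 2β = 158.0388°

wrap2=158.04_deg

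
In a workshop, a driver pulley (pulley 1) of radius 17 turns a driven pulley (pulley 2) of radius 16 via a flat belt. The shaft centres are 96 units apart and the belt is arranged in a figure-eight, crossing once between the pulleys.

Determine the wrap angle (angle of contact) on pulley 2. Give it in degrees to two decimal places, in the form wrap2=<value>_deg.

wrap2=220.21_deg

crossed belt: β = asin((r1+r2)/C) = asin(33/96) = 20.1055°
wrap1 = wrap2 = π + 2β = 220.2110°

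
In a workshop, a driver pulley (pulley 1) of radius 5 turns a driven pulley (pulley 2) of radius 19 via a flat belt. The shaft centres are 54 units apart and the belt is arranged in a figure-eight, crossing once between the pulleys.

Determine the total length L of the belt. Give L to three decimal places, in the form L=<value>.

L=194.252

crossed belt: β = asin((r1+r2)/C) = asin(24/54) = 26.3878°
wrap1 = wrap2 = π + 2β = 232.7756°
tangent length = C·cosβ = 48.3735
L = (r1+r2)·wrap + 2·C·cosβ = 24·4.0627 + 2·48.3735 = 194.2519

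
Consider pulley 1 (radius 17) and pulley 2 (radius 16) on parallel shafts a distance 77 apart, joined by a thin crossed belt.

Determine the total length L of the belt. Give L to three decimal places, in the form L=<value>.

crossed belt: β = asin((r1+r2)/C) = asin(33/77) = 25.3769°
wrap1 = wrap2 = π + 2β = 230.7539°
tangent length = C·cosβ = 69.5701
L = (r1+r2)·wrap + 2·C·cosβ = 33·4.0274 + 2·69.5701 = 272.0449

L=272.045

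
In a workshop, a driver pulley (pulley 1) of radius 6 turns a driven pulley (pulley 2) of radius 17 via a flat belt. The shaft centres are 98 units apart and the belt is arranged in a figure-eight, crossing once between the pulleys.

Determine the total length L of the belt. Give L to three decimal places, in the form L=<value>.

L=273.680

crossed belt: β = asin((r1+r2)/C) = asin(23/98) = 13.5736°
wrap1 = wrap2 = π + 2β = 207.1472°
tangent length = C·cosβ = 95.2628
L = (r1+r2)·wrap + 2·C·cosβ = 23·3.6154 + 2·95.2628 = 273.6798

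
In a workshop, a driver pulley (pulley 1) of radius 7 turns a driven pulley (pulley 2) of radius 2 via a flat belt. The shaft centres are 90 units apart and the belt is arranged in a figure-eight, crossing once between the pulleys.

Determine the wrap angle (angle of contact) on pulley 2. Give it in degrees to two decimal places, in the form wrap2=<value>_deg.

wrap2=191.48_deg

crossed belt: β = asin((r1+r2)/C) = asin(9/90) = 5.7392°
wrap1 = wrap2 = π + 2β = 191.4783°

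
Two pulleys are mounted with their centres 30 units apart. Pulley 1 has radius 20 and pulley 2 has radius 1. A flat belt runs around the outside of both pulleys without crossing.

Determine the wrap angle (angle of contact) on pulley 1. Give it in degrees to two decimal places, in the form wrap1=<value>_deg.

open belt: β = asin((r2−r1)/C) = asin(-19/30) = -39.2965°
wrap1 = π − 2β = 258.5930°
wrap2 = π + 2β = 101.4070°

wrap1=258.59_deg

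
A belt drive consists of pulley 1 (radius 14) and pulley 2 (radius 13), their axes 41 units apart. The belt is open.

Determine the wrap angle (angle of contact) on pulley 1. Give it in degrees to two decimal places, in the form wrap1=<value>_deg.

open belt: β = asin((r2−r1)/C) = asin(-1/41) = -1.3976°
wrap1 = π − 2β = 182.7952°
wrap2 = π + 2β = 177.2048°

wrap1=182.80_deg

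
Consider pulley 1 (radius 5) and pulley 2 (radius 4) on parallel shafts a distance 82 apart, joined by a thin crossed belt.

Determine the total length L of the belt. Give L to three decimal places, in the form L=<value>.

crossed belt: β = asin((r1+r2)/C) = asin(9/82) = 6.3013°
wrap1 = wrap2 = π + 2β = 192.6025°
tangent length = C·cosβ = 81.5046
L = (r1+r2)·wrap + 2·C·cosβ = 9·3.3615 + 2·81.5046 = 193.2631

L=193.263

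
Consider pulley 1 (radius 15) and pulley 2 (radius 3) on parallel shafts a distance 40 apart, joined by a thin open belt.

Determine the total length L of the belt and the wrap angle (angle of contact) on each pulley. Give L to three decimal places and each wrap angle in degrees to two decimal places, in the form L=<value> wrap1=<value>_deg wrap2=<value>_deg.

L=140.176 wrap1=214.92_deg wrap2=145.08_deg

open belt: β = asin((r2−r1)/C) = asin(-12/40) = -17.4576°
wrap1 = π − 2β = 214.9152°
wrap2 = π + 2β = 145.0848°
tangent length = C·cosβ = 38.1576
L = r1·wrap1 + r2·wrap2 + 2·C·cosβ = 15·3.7510 + 3·2.5322 + 2·38.1576 = 140.1764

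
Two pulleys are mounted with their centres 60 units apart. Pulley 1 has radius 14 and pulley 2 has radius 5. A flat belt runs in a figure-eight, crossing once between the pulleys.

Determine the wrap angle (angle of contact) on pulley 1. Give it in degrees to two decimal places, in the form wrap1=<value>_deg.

crossed belt: β = asin((r1+r2)/C) = asin(19/60) = 18.4615°
wrap1 = wrap2 = π + 2β = 216.9229°

wrap1=216.92_deg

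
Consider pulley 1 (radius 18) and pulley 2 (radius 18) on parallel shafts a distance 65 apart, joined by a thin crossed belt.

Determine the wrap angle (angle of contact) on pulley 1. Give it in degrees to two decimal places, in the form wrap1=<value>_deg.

wrap1=247.26_deg

crossed belt: β = asin((r1+r2)/C) = asin(36/65) = 33.6313°
wrap1 = wrap2 = π + 2β = 247.2626°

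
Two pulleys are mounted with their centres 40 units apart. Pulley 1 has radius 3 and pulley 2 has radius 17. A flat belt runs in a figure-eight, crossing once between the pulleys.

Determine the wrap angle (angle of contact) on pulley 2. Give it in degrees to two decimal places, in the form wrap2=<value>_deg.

crossed belt: β = asin((r1+r2)/C) = asin(20/40) = 30.0000°
wrap1 = wrap2 = π + 2β = 240.0000°

wrap2=240.00_deg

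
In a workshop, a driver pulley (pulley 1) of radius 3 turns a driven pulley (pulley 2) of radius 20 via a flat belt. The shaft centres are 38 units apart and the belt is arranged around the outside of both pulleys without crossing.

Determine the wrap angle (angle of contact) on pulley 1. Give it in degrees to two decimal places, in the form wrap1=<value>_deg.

wrap1=126.85_deg

open belt: β = asin((r2−r1)/C) = asin(17/38) = 26.5750°
wrap1 = π − 2β = 126.8501°
wrap2 = π + 2β = 233.1499°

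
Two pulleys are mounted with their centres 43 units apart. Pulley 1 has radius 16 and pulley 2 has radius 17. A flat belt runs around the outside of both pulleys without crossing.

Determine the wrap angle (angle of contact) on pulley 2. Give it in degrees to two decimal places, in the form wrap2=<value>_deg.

open belt: β = asin((r2−r1)/C) = asin(1/43) = 1.3326°
wrap1 = π − 2β = 177.3348°
wrap2 = π + 2β = 182.6652°

wrap2=182.67_deg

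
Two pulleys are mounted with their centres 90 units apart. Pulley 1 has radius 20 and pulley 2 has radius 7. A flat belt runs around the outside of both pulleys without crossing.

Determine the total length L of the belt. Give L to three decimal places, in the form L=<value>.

L=266.704

open belt: β = asin((r2−r1)/C) = asin(-13/90) = -8.3051°
wrap1 = π − 2β = 196.6102°
wrap2 = π + 2β = 163.3898°
tangent length = C·cosβ = 89.0562
L = r1·wrap1 + r2·wrap2 + 2·C·cosβ = 20·3.4315 + 7·2.8517 + 2·89.0562 = 266.7041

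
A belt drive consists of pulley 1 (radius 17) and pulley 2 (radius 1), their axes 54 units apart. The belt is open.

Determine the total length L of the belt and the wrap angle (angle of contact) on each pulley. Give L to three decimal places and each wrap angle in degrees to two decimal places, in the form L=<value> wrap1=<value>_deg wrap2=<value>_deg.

L=169.325 wrap1=214.47_deg wrap2=145.53_deg

open belt: β = asin((r2−r1)/C) = asin(-16/54) = -17.2353°
wrap1 = π − 2β = 214.4706°
wrap2 = π + 2β = 145.5294°
tangent length = C·cosβ = 51.5752
L = r1·wrap1 + r2·wrap2 + 2·C·cosβ = 17·3.7432 + 1·2.5400 + 2·51.5752 = 169.3250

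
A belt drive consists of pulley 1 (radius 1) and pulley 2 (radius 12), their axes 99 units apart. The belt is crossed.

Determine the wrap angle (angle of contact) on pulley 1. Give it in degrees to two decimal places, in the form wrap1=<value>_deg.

crossed belt: β = asin((r1+r2)/C) = asin(13/99) = 7.5455°
wrap1 = wrap2 = π + 2β = 195.0910°

wrap1=195.09_deg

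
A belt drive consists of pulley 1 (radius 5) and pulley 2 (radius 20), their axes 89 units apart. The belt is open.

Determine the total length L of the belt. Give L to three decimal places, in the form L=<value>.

L=259.074

open belt: β = asin((r2−r1)/C) = asin(15/89) = 9.7029°
wrap1 = π − 2β = 160.5942°
wrap2 = π + 2β = 199.4058°
tangent length = C·cosβ = 87.7268
L = r1·wrap1 + r2·wrap2 + 2·C·cosβ = 5·2.8029 + 20·3.4803 + 2·87.7268 = 259.0739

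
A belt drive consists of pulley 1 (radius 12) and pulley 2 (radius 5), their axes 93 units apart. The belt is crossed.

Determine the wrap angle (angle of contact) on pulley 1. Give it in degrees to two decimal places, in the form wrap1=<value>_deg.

crossed belt: β = asin((r1+r2)/C) = asin(17/93) = 10.5326°
wrap1 = wrap2 = π + 2β = 201.0653°

wrap1=201.07_deg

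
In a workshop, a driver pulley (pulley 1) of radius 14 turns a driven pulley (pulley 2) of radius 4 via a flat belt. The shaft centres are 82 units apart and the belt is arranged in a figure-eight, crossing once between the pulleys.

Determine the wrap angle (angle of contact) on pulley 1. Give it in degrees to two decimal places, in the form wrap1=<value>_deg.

crossed belt: β = asin((r1+r2)/C) = asin(18/82) = 12.6804°
wrap1 = wrap2 = π + 2β = 205.3608°

wrap1=205.36_deg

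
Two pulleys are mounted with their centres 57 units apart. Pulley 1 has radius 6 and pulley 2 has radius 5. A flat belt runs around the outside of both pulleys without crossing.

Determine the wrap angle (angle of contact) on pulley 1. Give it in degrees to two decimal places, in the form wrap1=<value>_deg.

open belt: β = asin((r2−r1)/C) = asin(-1/57) = -1.0052°
wrap1 = π − 2β = 182.0105°
wrap2 = π + 2β = 177.9895°

wrap1=182.01_deg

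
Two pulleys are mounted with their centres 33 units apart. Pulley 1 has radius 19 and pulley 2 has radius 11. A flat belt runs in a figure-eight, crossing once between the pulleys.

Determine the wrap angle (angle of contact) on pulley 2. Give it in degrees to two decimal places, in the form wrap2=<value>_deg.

wrap2=310.76_deg

crossed belt: β = asin((r1+r2)/C) = asin(30/33) = 65.3800°
wrap1 = wrap2 = π + 2β = 310.7600°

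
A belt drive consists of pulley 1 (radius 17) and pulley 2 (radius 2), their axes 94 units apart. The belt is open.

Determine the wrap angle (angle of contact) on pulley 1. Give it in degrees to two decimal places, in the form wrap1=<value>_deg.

open belt: β = asin((r2−r1)/C) = asin(-15/94) = -9.1822°
wrap1 = π − 2β = 198.3644°
wrap2 = π + 2β = 161.6356°

wrap1=198.36_deg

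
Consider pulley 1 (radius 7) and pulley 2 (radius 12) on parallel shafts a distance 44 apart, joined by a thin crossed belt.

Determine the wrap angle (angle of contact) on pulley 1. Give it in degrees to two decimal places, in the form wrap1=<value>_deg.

wrap1=231.17_deg

crossed belt: β = asin((r1+r2)/C) = asin(19/44) = 25.5830°
wrap1 = wrap2 = π + 2β = 231.1660°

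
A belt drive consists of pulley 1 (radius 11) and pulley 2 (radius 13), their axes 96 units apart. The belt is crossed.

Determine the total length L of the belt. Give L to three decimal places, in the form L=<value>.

L=273.430

crossed belt: β = asin((r1+r2)/C) = asin(24/96) = 14.4775°
wrap1 = wrap2 = π + 2β = 208.9550°
tangent length = C·cosβ = 92.9516
L = (r1+r2)·wrap + 2·C·cosβ = 24·3.6470 + 2·92.9516 = 273.4301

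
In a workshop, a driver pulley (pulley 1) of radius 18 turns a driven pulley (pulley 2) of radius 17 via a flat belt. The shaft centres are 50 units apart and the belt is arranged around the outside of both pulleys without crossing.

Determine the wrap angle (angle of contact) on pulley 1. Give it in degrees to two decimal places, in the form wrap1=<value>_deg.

wrap1=182.29_deg

open belt: β = asin((r2−r1)/C) = asin(-1/50) = -1.1460°
wrap1 = π − 2β = 182.2920°
wrap2 = π + 2β = 177.7080°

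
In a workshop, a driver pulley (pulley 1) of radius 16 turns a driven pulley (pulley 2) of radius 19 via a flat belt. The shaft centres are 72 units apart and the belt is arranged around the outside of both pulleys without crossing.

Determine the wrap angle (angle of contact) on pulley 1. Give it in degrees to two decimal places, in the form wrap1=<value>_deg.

wrap1=175.22_deg

open belt: β = asin((r2−r1)/C) = asin(3/72) = 2.3880°
wrap1 = π − 2β = 175.2240°
wrap2 = π + 2β = 184.7760°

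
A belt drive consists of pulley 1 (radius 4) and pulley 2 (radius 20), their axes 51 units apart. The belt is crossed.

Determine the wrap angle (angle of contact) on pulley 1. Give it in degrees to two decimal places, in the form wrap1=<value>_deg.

crossed belt: β = asin((r1+r2)/C) = asin(24/51) = 28.0725°
wrap1 = wrap2 = π + 2β = 236.1450°

wrap1=236.14_deg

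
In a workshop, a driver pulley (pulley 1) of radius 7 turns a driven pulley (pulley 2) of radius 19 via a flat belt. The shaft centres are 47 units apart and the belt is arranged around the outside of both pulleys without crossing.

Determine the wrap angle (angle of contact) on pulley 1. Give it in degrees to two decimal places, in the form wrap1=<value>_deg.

open belt: β = asin((r2−r1)/C) = asin(12/47) = 14.7925°
wrap1 = π − 2β = 150.4150°
wrap2 = π + 2β = 209.5850°

wrap1=150.42_deg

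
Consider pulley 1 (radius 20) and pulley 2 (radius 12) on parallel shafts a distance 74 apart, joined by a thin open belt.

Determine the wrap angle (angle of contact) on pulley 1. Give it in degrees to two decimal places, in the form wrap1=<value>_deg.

open belt: β = asin((r2−r1)/C) = asin(-8/74) = -6.2063°
wrap1 = π − 2β = 192.4125°
wrap2 = π + 2β = 167.5875°

wrap1=192.41_deg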